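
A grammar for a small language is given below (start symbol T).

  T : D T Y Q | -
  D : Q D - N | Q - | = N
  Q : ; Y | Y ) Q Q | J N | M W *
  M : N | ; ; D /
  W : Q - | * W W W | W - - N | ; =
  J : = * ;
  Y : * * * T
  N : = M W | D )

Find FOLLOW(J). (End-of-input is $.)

In Q : J N: add FIRST(N) = { *, ;, = }.
Union: FOLLOW(J) = { *, ;, = }.

{ *, ;, = }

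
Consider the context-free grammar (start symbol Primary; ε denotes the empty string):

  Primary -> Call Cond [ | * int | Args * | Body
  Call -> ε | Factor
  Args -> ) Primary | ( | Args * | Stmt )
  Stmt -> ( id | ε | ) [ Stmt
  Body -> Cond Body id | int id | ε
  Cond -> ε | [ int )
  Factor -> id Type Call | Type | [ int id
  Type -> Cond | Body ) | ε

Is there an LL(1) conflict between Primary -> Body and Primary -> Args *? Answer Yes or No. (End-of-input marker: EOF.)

FIRST(Body) = { [, id, int, ε } and FIRST(Args *) = { (, ) }.
The first is nullable but FOLLOW(Primary) = { EOF, * } is disjoint from FIRST of the second.

No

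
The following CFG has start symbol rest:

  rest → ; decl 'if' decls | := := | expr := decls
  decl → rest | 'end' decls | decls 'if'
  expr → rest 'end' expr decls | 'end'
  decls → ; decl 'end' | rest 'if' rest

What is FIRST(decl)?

From decl → rest: add FIRST(rest) = { 'end', :=, ; }.
decl → 'end' decls contributes {'end'}.
From decl → decls 'if': add FIRST(decls) = { 'end', :=, ; }.
Union: FIRST(decl) = { 'end', :=, ; }.

{ 'end', :=, ; }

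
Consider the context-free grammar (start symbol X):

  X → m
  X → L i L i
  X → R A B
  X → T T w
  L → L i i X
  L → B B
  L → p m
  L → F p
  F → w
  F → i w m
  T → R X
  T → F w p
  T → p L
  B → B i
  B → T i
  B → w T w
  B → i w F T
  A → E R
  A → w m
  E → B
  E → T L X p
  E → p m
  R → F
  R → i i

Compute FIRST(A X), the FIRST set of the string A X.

{ i, p, w }

Add FIRST(A) = { i, p, w }; A is not nullable, stop.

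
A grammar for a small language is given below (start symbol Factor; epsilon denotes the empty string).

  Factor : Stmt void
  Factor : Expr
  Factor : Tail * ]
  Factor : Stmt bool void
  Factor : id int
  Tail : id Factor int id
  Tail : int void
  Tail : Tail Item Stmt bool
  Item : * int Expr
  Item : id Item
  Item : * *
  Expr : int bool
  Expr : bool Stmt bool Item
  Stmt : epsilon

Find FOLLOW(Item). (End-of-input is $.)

In Tail : Tail Item Stmt bool: add FIRST(Stmt bool) = { bool }.
In Item : id Item: Item is at the end, add FOLLOW(Item) = { $, bool, int }.
In Expr : bool Stmt bool Item: Item is at the end, add FOLLOW(Expr) = { $, bool, int }.
Union: FOLLOW(Item) = { $, bool, int }.

{ $, bool, int }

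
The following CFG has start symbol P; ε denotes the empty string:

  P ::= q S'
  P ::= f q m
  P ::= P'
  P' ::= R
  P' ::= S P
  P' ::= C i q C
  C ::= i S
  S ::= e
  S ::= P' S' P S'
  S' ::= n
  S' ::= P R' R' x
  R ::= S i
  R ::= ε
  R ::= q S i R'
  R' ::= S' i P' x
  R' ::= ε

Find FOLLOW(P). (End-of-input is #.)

P is the start symbol, so # ∈ FOLLOW(P).
In P' ::= S P: P is at the end, add FOLLOW(P') = { #, e, f, i, n, q, x }.
In S ::= P' S' P S': add FIRST(S') = { e, f, i, n, q, x }.
In S' ::= P R' R' x: add FIRST(R' R' x) = { e, f, i, n, q, x }.
Union: FOLLOW(P) = { #, e, f, i, n, q, x }.

{ #, e, f, i, n, q, x }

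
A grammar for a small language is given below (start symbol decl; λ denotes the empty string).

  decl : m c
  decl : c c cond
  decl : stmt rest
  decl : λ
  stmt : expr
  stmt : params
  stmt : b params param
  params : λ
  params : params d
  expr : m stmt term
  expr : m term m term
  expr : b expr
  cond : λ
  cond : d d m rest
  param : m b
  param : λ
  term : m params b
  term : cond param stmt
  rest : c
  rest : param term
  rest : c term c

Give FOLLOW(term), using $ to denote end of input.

{ $, b, c, d, m }

In expr : m stmt term: term is at the end, add FOLLOW(expr) = { $, b, c, d, m }.
In expr : m term m term: add FIRST(m term) = { m }.
In expr : m term m term: term is at the end, add FOLLOW(expr) = { $, b, c, d, m }.
In rest : param term: term is at the end, add FOLLOW(rest) = { $, b, c, d, m }.
In rest : c term c: add FIRST(c) = { c }.
Union: FOLLOW(term) = { $, b, c, d, m }.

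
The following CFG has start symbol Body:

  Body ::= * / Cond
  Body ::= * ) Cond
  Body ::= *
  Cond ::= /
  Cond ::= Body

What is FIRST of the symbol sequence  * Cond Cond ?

* is a terminal; add {*} and stop.

{ * }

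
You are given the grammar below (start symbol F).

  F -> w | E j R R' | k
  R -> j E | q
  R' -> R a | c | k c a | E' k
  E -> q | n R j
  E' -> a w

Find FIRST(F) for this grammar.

F -> w contributes {w}.
From F -> E j R R': add FIRST(E) = { n, q }.
F -> k contributes {k}.
Union: FIRST(F) = { k, n, q, w }.

{ k, n, q, w }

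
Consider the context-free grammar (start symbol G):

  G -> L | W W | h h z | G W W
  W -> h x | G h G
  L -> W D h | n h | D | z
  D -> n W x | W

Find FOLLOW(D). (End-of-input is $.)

In L -> W D h: add FIRST(h) = { h }.
In L -> D: D is at the end, add FOLLOW(L) = { $, h, n, x, z }.
Union: FOLLOW(D) = { $, h, n, x, z }.

{ $, h, n, x, z }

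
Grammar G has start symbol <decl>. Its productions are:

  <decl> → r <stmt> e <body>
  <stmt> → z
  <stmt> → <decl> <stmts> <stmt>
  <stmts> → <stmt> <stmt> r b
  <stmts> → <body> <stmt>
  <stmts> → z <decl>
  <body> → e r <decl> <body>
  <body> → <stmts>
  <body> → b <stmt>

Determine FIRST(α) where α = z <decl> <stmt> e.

{ z }

z is a terminal; add {z} and stop.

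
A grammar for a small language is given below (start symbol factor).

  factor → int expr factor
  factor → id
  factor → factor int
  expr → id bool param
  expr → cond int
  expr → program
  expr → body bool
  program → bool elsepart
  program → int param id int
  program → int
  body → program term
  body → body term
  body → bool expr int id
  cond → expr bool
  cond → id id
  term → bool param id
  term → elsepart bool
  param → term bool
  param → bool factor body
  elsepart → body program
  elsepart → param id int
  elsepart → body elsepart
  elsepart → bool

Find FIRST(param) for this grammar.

From param → term bool: add FIRST(term) = { bool, int }.
param → bool factor body contributes {bool}.
Union: FIRST(param) = { bool, int }.

{ bool, int }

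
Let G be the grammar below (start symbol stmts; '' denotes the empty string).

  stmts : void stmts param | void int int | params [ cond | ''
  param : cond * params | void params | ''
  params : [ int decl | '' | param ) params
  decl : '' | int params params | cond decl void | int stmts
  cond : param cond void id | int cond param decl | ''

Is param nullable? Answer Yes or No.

Yes

param has an ''-production, so param ⇒ ''.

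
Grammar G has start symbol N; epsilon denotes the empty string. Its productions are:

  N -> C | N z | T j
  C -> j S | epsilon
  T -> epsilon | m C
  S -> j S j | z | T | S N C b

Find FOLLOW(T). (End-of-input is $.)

In N -> T j: add FIRST(j) = { j }.
In S -> T: T is at the end, add FOLLOW(S) = { $, b, j, m, z }.
Union: FOLLOW(T) = { $, b, j, m, z }.

{ $, b, j, m, z }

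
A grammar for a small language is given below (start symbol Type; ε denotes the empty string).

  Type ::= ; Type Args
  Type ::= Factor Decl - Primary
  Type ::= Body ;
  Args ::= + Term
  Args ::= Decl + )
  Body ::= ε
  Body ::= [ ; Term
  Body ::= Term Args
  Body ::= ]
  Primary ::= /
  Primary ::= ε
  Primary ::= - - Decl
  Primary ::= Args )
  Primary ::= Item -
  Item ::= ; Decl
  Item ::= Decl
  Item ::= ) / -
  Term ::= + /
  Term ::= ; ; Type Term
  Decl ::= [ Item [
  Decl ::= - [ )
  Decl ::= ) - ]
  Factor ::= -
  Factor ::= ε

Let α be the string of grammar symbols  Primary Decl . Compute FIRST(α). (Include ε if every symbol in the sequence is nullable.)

Add FIRST(Primary)\{ε} = { ), +, -, /, ;, [ }; Primary is nullable, continue.
Add FIRST(Decl) = { ), -, [ }; Decl is not nullable, stop.

{ ), +, -, /, ;, [ }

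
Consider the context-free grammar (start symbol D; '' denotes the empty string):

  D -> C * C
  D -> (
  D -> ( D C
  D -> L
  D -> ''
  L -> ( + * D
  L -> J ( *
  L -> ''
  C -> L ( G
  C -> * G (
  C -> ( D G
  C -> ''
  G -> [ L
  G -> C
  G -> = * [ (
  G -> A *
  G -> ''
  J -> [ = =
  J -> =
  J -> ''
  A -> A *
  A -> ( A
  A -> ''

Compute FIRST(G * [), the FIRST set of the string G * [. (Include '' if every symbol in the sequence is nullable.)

{ (, *, =, [ }

Add FIRST(G)\{''} = { (, *, =, [ }; G is nullable, continue.
* is a terminal; add {*} and stop.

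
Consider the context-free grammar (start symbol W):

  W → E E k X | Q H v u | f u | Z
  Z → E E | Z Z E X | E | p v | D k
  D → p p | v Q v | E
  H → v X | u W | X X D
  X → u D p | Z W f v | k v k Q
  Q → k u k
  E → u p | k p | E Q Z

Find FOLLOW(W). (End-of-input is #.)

W is the start symbol, so # ∈ FOLLOW(W).
In H → u W: W is at the end, add FOLLOW(H) = { v }.
In X → Z W f v: add FIRST(f v) = { f }.
Union: FOLLOW(W) = { #, f, v }.

{ #, f, v }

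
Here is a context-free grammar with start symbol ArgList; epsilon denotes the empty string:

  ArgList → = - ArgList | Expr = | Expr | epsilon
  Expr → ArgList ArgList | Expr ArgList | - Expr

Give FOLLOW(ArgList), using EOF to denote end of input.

ArgList is the start symbol, so EOF ∈ FOLLOW(ArgList).
In ArgList → = - ArgList: ArgList is at the end, add FOLLOW(ArgList) = { EOF, -, = }.
In Expr → ArgList ArgList: add FIRST(ArgList)\{epsilon} = { -, = }.
  Since ArgList is nullable, also add FOLLOW(Expr) = { EOF, -, = }.
In Expr → ArgList ArgList: ArgList is at the end, add FOLLOW(Expr) = { EOF, -, = }.
In Expr → Expr ArgList: ArgList is at the end, add FOLLOW(Expr) = { EOF, -, = }.
Union: FOLLOW(ArgList) = { EOF, -, = }.

{ EOF, -, = }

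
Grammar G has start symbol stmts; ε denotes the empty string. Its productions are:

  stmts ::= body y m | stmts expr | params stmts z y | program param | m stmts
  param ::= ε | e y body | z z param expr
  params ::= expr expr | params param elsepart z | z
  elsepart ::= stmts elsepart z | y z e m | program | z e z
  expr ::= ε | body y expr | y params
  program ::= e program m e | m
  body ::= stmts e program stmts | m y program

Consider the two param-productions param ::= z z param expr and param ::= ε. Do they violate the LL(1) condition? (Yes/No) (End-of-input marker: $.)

Yes

FIRST(z z param expr) = { z } and FIRST(ε) = { ε }.
The second alternative is nullable and FOLLOW(param) = { $, e, m, y, z } shares z with FIRST of the first — conflict.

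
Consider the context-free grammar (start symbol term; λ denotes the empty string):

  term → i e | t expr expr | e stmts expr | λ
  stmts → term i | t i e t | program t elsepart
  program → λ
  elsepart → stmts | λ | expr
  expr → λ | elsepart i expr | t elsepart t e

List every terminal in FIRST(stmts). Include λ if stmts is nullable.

From stmts → term i: term nullable, take FIRST(term) ∪ {i} = { e, i, t }.
stmts → t i e t contributes {t}.
From stmts → program t elsepart: program nullable, take FIRST(program) ∪ {t} = { t }.
Union: FIRST(stmts) = { e, i, t }.

{ e, i, t }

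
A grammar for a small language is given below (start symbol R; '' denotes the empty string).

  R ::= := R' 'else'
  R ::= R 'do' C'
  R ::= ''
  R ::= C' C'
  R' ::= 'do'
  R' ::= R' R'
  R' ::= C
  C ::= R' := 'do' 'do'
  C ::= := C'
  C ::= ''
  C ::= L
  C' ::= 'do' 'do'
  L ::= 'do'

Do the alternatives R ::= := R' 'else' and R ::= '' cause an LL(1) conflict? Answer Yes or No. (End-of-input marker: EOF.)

No

FIRST(:= R' 'else') = { := } and FIRST('') = { '' }.
The second is nullable but FOLLOW(R) = { EOF, 'do' } is disjoint from FIRST of the first.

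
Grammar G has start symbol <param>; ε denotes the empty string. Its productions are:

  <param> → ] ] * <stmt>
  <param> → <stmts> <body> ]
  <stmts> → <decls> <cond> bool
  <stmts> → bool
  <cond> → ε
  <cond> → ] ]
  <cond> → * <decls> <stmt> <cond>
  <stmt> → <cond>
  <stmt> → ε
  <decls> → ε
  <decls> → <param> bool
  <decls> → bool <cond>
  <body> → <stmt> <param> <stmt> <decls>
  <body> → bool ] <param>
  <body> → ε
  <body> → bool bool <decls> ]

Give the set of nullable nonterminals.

Directly nullable (have an ε-production): <cond>, <stmt>, <decls>, <body>.
No other nonterminal has a production whose RHS symbols are all nullable.

{ <body>, <cond>, <decls>, <stmt> }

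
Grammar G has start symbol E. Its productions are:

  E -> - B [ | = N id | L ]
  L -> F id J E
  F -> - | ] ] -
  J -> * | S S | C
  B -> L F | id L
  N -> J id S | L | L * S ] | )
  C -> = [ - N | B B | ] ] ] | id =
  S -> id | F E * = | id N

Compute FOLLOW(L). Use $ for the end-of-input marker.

{ *, -, =, [, ], id }

In E -> L ]: add FIRST(]) = { ] }.
In B -> L F: add FIRST(F) = { -, ] }.
In B -> id L: L is at the end, add FOLLOW(B) = { -, =, [, ], id }.
In N -> L: L is at the end, add FOLLOW(N) = { -, =, ], id }.
In N -> L * S ]: add FIRST(* S ]) = { * }.
Union: FOLLOW(L) = { *, -, =, [, ], id }.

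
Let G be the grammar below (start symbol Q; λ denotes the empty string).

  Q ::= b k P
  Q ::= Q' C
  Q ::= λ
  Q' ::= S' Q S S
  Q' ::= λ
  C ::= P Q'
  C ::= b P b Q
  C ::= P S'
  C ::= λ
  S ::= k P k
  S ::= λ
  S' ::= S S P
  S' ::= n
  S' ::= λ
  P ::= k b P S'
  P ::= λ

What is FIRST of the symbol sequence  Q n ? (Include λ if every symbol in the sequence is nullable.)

Add FIRST(Q)\{λ} = { b, k, n }; Q is nullable, continue.
n is a terminal; add {n} and stop.

{ b, k, n }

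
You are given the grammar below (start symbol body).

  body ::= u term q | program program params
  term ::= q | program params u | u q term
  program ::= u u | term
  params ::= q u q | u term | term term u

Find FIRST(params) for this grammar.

params ::= q u q contributes {q}.
params ::= u term contributes {u}.
From params ::= term term u: add FIRST(term) = { q, u }.
Union: FIRST(params) = { q, u }.

{ q, u }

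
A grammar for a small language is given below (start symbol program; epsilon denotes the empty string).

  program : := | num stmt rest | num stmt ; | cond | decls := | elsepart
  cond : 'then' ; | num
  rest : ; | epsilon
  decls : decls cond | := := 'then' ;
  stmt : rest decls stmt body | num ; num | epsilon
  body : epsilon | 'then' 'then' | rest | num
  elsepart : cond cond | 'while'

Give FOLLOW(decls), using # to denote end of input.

In program : decls :=: add FIRST(:=) = { := }.
In decls : decls cond: add FIRST(cond) = { 'then', num }.
In stmt : rest decls stmt body: add FIRST(stmt body)\{epsilon} = { 'then', :=, ;, num }.
  Since stmt body is nullable, also add FOLLOW(stmt) = { #, 'then', ;, num }.
Union: FOLLOW(decls) = { #, 'then', :=, ;, num }.

{ #, 'then', :=, ;, num }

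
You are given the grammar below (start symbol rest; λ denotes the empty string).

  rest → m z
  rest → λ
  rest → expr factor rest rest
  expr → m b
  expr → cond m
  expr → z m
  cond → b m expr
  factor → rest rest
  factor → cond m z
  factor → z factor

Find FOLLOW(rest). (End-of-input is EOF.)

rest is the start symbol, so EOF ∈ FOLLOW(rest).
In rest → expr factor rest rest: add FIRST(rest)\{λ} = { b, m, z }.
  Since rest is nullable, also add FOLLOW(rest) = { EOF, b, m, z }.
In rest → expr factor rest rest: rest is at the end, add FOLLOW(rest) = { EOF, b, m, z }.
In factor → rest rest: add FIRST(rest)\{λ} = { b, m, z }.
  Since rest is nullable, also add FOLLOW(factor) = { EOF, b, m, z }.
In factor → rest rest: rest is at the end, add FOLLOW(factor) = { EOF, b, m, z }.
Union: FOLLOW(rest) = { EOF, b, m, z }.

{ EOF, b, m, z }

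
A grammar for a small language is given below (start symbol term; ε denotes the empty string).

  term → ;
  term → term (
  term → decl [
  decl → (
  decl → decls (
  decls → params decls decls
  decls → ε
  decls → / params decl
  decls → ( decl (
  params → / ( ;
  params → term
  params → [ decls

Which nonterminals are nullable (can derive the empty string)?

{ decls }

Directly nullable (have an ε-production): decls.
No other nonterminal has a production whose RHS symbols are all nullable.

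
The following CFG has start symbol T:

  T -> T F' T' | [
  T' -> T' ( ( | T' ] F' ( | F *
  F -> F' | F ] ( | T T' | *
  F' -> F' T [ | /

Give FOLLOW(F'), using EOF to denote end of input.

{ (, *, /, [, ] }

In T -> T F' T': add FIRST(T') = { *, /, [ }.
In T' -> T' ] F' (: add FIRST(() = { ( }.
In F -> F': F' is at the end, add FOLLOW(F) = { *, ] }.
In F' -> F' T [: add FIRST(T [) = { [ }.
Union: FOLLOW(F') = { (, *, /, [, ] }.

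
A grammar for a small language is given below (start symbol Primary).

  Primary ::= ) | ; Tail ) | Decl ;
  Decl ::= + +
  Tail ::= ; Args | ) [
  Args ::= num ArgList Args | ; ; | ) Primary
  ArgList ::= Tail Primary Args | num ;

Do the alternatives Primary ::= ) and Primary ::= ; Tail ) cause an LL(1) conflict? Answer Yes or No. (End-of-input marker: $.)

FIRST()) = { ) } and FIRST(; Tail )) = { ; }.
The FIRST sets are disjoint and neither alternative is nullable — no conflict.

No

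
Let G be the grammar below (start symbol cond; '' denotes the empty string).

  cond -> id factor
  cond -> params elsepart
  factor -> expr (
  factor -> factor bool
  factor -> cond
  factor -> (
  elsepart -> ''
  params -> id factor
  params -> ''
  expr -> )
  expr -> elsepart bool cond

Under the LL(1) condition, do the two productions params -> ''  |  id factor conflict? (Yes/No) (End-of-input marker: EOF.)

FIRST('') = { '' } and FIRST(id factor) = { id }.
The first is nullable but FOLLOW(params) = { EOF, (, bool } is disjoint from FIRST of the second.

No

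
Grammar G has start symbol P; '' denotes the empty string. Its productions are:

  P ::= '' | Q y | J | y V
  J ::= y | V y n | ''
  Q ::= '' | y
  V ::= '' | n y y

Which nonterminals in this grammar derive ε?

Directly nullable (have an ''-production): P, J, Q, V.

{ J, P, Q, V }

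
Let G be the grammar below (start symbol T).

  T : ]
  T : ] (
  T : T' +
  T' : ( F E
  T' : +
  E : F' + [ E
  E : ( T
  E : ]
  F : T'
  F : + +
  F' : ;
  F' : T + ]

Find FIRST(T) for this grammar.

T : ] contributes {]}.
T : ] ( contributes {]}.
From T : T' +: add FIRST(T') = { (, + }.
Union: FIRST(T) = { (, +, ] }.

{ (, +, ] }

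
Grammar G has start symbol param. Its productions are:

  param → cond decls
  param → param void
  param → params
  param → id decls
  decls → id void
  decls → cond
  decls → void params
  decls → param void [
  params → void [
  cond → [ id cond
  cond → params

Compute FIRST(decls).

decls → id void contributes {id}.
From decls → cond: add FIRST(cond) = { [, void }.
decls → void params contributes {void}.
From decls → param void [: add FIRST(param) = { [, id, void }.
Union: FIRST(decls) = { [, id, void }.

{ [, id, void }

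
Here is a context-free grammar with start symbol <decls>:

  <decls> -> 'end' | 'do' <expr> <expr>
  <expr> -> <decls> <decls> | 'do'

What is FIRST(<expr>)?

From <expr> -> <decls> <decls>: add FIRST(<decls>) = { 'do', 'end' }.
<expr> -> 'do' contributes {'do'}.
Union: FIRST(<expr>) = { 'do', 'end' }.

{ 'do', 'end' }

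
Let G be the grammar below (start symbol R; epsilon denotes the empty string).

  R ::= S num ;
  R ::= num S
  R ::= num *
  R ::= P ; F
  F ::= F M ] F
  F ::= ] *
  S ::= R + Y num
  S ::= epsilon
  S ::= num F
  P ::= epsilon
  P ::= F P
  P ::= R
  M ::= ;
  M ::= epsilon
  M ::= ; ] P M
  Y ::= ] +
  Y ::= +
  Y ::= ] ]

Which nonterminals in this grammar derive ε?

{ M, P, S }

Directly nullable (have an epsilon-production): S, P, M.
No other nonterminal has a production whose RHS symbols are all nullable.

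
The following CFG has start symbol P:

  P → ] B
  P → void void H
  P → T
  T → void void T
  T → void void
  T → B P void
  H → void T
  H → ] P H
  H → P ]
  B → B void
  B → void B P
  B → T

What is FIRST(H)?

H → void T contributes {void}.
H → ] P H contributes {]}.
From H → P ]: add FIRST(P) = { ], void }.
Union: FIRST(H) = { ], void }.

{ ], void }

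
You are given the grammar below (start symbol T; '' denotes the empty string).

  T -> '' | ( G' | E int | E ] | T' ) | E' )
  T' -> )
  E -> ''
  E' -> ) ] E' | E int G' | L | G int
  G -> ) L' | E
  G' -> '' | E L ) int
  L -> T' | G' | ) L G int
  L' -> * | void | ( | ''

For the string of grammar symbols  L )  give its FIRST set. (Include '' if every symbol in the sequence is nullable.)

{ ) }

Add FIRST(L)\{''} = { ) }; L is nullable, continue.
) is a terminal; add {)} and stop.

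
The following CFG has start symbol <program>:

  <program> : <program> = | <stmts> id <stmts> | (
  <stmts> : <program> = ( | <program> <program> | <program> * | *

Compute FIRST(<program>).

From <program> : <program> =: add FIRST(<program>) = { (, * }.
From <program> : <stmts> id <stmts>: add FIRST(<stmts>) = { (, * }.
<program> : ( contributes {(}.
Union: FIRST(<program>) = { (, * }.

{ (, * }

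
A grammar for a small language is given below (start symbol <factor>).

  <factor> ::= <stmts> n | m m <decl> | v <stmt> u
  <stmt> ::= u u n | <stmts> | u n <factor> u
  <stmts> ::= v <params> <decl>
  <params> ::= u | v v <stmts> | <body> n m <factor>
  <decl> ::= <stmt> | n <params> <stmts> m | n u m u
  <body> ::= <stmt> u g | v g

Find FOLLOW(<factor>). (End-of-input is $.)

{ $, n, u, v }

<factor> is the start symbol, so $ ∈ FOLLOW(<factor>).
In <stmt> ::= u n <factor> u: add FIRST(u) = { u }.
In <params> ::= <body> n m <factor>: <factor> is at the end, add FOLLOW(<params>) = { n, u, v }.
Union: FOLLOW(<factor>) = { $, n, u, v }.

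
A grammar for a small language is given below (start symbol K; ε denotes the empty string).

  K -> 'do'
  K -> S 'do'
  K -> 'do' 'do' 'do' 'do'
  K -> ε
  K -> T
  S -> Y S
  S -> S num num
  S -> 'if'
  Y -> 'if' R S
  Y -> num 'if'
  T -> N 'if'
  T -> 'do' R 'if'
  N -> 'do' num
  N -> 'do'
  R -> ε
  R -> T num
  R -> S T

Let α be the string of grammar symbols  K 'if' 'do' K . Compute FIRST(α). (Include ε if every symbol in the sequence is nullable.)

Add FIRST(K)\{ε} = { 'do', 'if', num }; K is nullable, continue.
'if' is a terminal; add {'if'} and stop.

{ 'do', 'if', num }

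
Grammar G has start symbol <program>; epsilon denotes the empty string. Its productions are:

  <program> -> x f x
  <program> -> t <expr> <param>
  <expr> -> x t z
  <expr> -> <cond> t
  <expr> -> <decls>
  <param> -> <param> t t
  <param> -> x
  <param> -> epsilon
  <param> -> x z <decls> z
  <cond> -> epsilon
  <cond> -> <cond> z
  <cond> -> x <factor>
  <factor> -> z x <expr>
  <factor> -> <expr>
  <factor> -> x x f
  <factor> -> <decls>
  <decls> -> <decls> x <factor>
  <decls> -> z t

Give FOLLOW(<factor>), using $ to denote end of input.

In <cond> -> x <factor>: <factor> is at the end, add FOLLOW(<cond>) = { t, z }.
In <decls> -> <decls> x <factor>: <factor> is at the end, add FOLLOW(<decls>) = { $, t, x, z }.
Union: FOLLOW(<factor>) = { $, t, x, z }.

{ $, t, x, z }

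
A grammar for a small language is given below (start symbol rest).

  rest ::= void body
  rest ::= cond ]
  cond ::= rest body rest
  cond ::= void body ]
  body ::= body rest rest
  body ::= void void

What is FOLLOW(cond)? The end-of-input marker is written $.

{ ] }

In rest ::= cond ]: add FIRST(]) = { ] }.
Union: FOLLOW(cond) = { ] }.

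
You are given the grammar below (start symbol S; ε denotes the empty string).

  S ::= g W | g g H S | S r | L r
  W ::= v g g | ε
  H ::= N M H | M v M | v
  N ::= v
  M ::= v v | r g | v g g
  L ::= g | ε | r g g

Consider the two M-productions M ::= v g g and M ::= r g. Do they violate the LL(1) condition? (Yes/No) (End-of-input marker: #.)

No

FIRST(v g g) = { v } and FIRST(r g) = { r }.
The FIRST sets are disjoint and neither alternative is nullable — no conflict.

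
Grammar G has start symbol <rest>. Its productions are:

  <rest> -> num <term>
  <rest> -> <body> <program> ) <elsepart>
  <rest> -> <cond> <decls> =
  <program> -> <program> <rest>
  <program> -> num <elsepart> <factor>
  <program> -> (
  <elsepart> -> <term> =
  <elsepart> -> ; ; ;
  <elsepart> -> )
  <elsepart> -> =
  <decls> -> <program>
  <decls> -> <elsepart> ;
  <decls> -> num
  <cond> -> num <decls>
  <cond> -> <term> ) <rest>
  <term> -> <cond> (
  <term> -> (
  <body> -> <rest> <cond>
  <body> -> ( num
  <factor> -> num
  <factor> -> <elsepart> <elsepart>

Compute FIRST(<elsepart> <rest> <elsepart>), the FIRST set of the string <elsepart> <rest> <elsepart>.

{ (, ), ;, =, num }

Add FIRST(<elsepart>) = { (, ), ;, =, num }; <elsepart> is not nullable, stop.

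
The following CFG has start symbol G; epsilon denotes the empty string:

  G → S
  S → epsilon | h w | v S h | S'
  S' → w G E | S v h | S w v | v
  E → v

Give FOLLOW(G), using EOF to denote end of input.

G is the start symbol, so EOF ∈ FOLLOW(G).
In S' → w G E: add FIRST(E) = { v }.
Union: FOLLOW(G) = { EOF, v }.

{ EOF, v }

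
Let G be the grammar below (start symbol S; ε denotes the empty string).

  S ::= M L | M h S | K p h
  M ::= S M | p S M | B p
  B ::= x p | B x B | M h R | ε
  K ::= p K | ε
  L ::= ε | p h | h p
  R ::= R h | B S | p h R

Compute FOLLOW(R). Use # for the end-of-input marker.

In B ::= M h R: R is at the end, add FOLLOW(B) = { p, x }.
In R ::= R h: add FIRST(h) = { h }.
In R ::= p h R: R is at the end, add FOLLOW(R) = { h, p, x }.
Union: FOLLOW(R) = { h, p, x }.

{ h, p, x }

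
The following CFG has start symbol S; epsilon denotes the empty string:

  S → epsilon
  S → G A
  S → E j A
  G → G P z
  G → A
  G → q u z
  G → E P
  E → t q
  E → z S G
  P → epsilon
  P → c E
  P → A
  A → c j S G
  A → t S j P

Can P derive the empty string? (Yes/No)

Yes

P has an epsilon-production, so P ⇒ epsilon.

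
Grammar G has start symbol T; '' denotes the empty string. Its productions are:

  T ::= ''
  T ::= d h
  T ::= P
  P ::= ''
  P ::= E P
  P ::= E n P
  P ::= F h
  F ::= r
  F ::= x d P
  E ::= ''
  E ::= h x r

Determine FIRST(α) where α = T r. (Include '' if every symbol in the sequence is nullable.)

Add FIRST(T)\{''} = { d, h, n, r, x }; T is nullable, continue.
r is a terminal; add {r} and stop.

{ d, h, n, r, x }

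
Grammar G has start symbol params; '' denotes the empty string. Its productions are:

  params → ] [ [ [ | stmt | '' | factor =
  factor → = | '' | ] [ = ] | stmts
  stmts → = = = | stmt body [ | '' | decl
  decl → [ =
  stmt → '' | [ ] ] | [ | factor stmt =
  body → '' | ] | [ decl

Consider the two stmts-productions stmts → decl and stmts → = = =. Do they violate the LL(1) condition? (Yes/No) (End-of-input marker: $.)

No

FIRST(decl) = { [ } and FIRST(= = =) = { = }.
The FIRST sets are disjoint and neither alternative is nullable — no conflict.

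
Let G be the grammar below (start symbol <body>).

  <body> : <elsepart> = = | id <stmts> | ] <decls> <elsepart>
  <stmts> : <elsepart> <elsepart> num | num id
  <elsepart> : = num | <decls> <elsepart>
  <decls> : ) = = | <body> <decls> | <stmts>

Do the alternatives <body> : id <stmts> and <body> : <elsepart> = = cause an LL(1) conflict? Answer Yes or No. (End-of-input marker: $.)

Yes

FIRST(id <stmts>) = { id } and FIRST(<elsepart> = =) = { ), =, ], id, num }.
Both contain id, so the two alternatives are not disjoint — LL(1) conflict.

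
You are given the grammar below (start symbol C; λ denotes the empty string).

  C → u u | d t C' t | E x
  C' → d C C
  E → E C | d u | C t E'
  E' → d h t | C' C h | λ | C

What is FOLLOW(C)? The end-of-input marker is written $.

{ $, d, h, t, u, x }

C is the start symbol, so $ ∈ FOLLOW(C).
In C' → d C C: add FIRST(C) = { d, u }.
In C' → d C C: C is at the end, add FOLLOW(C') = { d, t, u }.
In E → E C: C is at the end, add FOLLOW(E) = { d, u, x }.
In E → C t E': add FIRST(t E') = { t }.
In E' → C' C h: add FIRST(h) = { h }.
In E' → C: C is at the end, add FOLLOW(E') = { d, u, x }.
Union: FOLLOW(C) = { $, d, h, t, u, x }.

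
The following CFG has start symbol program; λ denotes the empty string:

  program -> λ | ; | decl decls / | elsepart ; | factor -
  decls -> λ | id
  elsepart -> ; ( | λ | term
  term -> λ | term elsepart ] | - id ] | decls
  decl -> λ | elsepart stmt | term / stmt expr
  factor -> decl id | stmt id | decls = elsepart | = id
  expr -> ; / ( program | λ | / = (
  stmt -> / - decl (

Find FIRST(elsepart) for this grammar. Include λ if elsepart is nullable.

elsepart -> ; ( contributes {;}.
elsepart -> λ contributes λ.
From elsepart -> term: add FIRST(term) = { -, ;, ], id, λ } (including λ since term is nullable).
Union: FIRST(elsepart) = { -, ;, ], id, λ }.

{ -, ;, ], id, λ }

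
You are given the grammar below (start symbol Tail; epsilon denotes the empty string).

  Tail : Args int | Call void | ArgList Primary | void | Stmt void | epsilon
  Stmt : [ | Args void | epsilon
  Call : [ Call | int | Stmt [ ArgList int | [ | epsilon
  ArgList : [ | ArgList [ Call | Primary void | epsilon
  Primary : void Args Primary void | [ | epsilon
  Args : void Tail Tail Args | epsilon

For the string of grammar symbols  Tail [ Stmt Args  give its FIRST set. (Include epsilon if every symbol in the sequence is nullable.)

Add FIRST(Tail)\{epsilon} = { [, int, void }; Tail is nullable, continue.
[ is a terminal; add {[} and stop.

{ [, int, void }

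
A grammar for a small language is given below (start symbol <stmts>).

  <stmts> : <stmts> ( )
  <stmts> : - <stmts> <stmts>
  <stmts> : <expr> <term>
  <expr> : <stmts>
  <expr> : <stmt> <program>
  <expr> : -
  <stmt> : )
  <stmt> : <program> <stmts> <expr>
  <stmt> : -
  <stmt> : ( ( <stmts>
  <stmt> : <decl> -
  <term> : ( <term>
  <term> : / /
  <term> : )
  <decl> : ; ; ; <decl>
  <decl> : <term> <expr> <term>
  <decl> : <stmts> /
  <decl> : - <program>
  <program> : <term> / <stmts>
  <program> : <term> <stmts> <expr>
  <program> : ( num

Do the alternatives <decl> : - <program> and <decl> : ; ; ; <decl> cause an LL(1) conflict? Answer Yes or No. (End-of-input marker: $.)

FIRST(- <program>) = { - } and FIRST(; ; ; <decl>) = { ; }.
The FIRST sets are disjoint and neither alternative is nullable — no conflict.

No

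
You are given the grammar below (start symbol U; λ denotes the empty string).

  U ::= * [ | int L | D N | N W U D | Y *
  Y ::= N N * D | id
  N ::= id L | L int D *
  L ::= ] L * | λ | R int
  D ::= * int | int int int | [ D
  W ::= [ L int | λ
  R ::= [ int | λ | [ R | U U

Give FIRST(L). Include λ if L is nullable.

{ *, [, ], id, int, λ }

L ::= ] L * contributes {]}.
L ::= λ contributes λ.
From L ::= R int: R nullable, take FIRST(R) ∪ {int} = { *, [, ], id, int }.
Union: FIRST(L) = { *, [, ], id, int, λ }.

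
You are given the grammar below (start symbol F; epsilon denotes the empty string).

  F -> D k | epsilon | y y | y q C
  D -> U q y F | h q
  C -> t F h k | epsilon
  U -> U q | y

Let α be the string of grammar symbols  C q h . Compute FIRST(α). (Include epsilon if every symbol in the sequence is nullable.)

{ q, t }

Add FIRST(C)\{epsilon} = { t }; C is nullable, continue.
q is a terminal; add {q} and stop.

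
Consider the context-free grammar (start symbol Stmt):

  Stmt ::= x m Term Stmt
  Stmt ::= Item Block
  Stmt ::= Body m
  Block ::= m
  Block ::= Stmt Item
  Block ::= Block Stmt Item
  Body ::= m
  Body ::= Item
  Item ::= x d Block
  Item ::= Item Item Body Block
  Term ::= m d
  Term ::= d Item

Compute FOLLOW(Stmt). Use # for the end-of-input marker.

{ #, x }

Stmt is the start symbol, so # ∈ FOLLOW(Stmt).
In Stmt ::= x m Term Stmt: Stmt is at the end, add FOLLOW(Stmt) = { #, x }.
In Block ::= Stmt Item: add FIRST(Item) = { x }.
In Block ::= Block Stmt Item: add FIRST(Item) = { x }.
Union: FOLLOW(Stmt) = { #, x }.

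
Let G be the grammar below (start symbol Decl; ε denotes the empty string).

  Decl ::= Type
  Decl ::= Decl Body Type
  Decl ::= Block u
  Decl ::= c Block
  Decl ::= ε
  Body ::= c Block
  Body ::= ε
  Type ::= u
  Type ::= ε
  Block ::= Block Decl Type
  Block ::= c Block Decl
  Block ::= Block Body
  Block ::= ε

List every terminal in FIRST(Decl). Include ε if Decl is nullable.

{ c, u, ε }

From Decl ::= Type: add FIRST(Type) = { u, ε } (including ε since Type is nullable).
From Decl ::= Decl Body Type: Decl, Body, Type nullable, take FIRST(Decl) ∪ FIRST(Body) ∪ FIRST(Type) = { c, u }; also ε since the whole RHS is nullable.
From Decl ::= Block u: Block nullable, take FIRST(Block) ∪ {u} = { c, u }.
Decl ::= c Block contributes {c}.
Decl ::= ε contributes ε.
Union: FIRST(Decl) = { c, u, ε }.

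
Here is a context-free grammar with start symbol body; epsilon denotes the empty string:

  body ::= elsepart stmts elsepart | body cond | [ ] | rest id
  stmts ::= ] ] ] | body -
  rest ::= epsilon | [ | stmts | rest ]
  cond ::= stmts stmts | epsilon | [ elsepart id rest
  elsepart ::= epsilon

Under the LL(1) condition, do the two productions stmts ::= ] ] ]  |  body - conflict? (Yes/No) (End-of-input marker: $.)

Yes

FIRST(] ] ]) = { ] } and FIRST(body -) = { [, ], id }.
Both contain ], so the two alternatives are not disjoint — LL(1) conflict.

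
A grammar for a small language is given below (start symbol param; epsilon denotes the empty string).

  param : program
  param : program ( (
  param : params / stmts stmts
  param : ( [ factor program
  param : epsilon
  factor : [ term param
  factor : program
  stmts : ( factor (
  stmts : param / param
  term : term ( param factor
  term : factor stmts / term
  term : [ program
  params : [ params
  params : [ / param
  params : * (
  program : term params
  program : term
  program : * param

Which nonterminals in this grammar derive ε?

{ param }

Directly nullable (have an epsilon-production): param.
No other nonterminal has a production whose RHS symbols are all nullable.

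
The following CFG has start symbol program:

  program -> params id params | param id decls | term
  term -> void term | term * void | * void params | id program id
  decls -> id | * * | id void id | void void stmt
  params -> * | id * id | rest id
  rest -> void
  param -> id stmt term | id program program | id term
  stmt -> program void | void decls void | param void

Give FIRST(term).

{ *, id, void }

term -> void term contributes {void}.
From term -> term * void: add FIRST(term) = { *, id, void }.
term -> * void params contributes {*}.
term -> id program id contributes {id}.
Union: FIRST(term) = { *, id, void }.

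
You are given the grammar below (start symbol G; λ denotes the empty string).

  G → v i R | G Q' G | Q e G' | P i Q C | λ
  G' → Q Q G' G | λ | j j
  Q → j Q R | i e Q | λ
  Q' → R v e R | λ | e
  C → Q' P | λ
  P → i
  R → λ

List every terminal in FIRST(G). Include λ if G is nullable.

G → v i R contributes {v}.
From G → G Q' G: G, Q', G nullable, take FIRST(G) ∪ FIRST(Q') ∪ FIRST(G) = { e, i, j, v }; also λ since the whole RHS is nullable.
From G → Q e G': Q nullable, take FIRST(Q) ∪ {e} = { e, i, j }.
From G → P i Q C: add FIRST(P) = { i }.
G → λ contributes λ.
Union: FIRST(G) = { e, i, j, v, λ }.

{ e, i, j, v, λ }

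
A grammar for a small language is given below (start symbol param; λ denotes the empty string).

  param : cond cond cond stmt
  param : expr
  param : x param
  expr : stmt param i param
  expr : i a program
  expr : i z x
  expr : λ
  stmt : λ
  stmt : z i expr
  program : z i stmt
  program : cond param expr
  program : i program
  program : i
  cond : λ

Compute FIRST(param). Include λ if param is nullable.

{ i, x, z, λ }

From param : cond cond cond stmt: cond, cond, cond, stmt nullable, take FIRST(cond) ∪ FIRST(cond) ∪ FIRST(cond) ∪ FIRST(stmt) = { z }; also λ since the whole RHS is nullable.
From param : expr: add FIRST(expr) = { i, x, z, λ } (including λ since expr is nullable).
param : x param contributes {x}.
Union: FIRST(param) = { i, x, z, λ }.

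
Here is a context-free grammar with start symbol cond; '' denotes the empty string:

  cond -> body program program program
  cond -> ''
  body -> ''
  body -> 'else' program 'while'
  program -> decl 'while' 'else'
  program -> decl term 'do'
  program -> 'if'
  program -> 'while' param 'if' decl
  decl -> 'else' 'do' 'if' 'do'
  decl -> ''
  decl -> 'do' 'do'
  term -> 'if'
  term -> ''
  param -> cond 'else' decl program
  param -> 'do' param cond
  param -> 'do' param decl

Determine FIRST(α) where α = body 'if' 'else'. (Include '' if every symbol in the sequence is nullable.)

Add FIRST(body)\{''} = { 'else' }; body is nullable, continue.
'if' is a terminal; add {'if'} and stop.

{ 'else', 'if' }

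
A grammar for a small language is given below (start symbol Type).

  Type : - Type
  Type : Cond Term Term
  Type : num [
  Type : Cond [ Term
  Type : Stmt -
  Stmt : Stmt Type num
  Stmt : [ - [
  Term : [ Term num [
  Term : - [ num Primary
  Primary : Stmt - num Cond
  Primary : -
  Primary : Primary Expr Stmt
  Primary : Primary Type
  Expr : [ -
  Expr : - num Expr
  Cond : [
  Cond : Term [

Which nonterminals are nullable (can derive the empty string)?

No nonterminal has an empty production or an RHS whose symbols are all nullable.

{ } (none)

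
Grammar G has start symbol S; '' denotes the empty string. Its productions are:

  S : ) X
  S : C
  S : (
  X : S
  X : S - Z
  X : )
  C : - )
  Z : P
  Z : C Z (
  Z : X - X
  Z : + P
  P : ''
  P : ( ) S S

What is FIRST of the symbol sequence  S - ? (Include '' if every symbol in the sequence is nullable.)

{ (, ), - }

Add FIRST(S) = { (, ), - }; S is not nullable, stop.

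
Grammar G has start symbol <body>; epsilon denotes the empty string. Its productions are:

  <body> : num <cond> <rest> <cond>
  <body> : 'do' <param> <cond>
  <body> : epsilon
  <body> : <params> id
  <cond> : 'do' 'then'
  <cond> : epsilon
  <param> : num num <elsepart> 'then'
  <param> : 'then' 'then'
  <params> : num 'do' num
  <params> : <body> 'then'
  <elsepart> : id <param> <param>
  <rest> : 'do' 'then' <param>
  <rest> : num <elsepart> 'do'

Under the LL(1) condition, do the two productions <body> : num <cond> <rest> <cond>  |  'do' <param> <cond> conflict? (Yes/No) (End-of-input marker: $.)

No

FIRST(num <cond> <rest> <cond>) = { num } and FIRST('do' <param> <cond>) = { 'do' }.
The FIRST sets are disjoint and neither alternative is nullable — no conflict.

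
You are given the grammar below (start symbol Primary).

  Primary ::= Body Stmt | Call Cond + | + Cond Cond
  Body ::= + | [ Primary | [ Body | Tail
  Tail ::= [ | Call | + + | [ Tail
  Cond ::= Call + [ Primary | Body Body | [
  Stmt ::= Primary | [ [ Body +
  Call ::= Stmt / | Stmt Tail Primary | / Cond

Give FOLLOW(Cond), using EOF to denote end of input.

{ EOF, +, /, [ }

In Primary ::= Call Cond +: add FIRST(+) = { + }.
In Primary ::= + Cond Cond: add FIRST(Cond) = { +, /, [ }.
In Primary ::= + Cond Cond: Cond is at the end, add FOLLOW(Primary) = { EOF, +, /, [ }.
In Call ::= / Cond: Cond is at the end, add FOLLOW(Call) = { EOF, +, /, [ }.
Union: FOLLOW(Cond) = { EOF, +, /, [ }.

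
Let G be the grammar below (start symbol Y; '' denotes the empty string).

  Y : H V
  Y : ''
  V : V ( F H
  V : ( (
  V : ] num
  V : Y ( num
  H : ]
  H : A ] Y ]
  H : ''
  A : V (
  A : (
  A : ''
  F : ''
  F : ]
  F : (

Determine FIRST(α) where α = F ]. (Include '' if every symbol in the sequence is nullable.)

{ (, ] }

Add FIRST(F)\{''} = { (, ] }; F is nullable, continue.
] is a terminal; add {]} and stop.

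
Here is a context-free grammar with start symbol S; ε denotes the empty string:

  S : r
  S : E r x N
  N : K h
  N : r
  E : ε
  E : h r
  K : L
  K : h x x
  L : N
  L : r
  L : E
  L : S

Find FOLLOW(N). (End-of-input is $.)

{ $, h }

In S : E r x N: N is at the end, add FOLLOW(S) = { $, h }.
In L : N: N is at the end, add FOLLOW(L) = { h }.
Union: FOLLOW(N) = { $, h }.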